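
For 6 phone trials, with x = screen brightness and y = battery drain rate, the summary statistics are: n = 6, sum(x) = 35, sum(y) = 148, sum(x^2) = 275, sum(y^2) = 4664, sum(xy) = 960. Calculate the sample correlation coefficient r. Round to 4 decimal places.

S_xy = nΣxy − ΣxΣy = 6·960 − 35·148 = 5760 − 5180 = 580
S_xx = nΣx² − (Σx)² = 6·275 − 35² = 1650 − 1225 = 425
S_yy = nΣy² − (Σy)² = 6·4664 − 148² = 27984 − 21904 = 6080
r = S_xy / √(S_xx·S_yy) = 580 / √(425·6080) = 580 / √2584000 = 580 / 1607.4825 = 0.3608

0.3608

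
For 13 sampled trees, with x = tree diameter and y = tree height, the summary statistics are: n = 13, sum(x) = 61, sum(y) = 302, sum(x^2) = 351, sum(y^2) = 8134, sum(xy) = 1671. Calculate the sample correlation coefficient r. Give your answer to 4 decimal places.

0.9435

S_xy = nΣxy − ΣxΣy = 13·1671 − 61·302 = 21723 − 18422 = 3301
S_xx = nΣx² − (Σx)² = 13·351 − 61² = 4563 − 3721 = 842
S_yy = nΣy² − (Σy)² = 13·8134 − 302² = 105742 − 91204 = 14538
r = S_xy / √(S_xx·S_yy) = 3301 / √(842·14538) = 3301 / √12240996 = 3301 / 3498.7135 = 0.9435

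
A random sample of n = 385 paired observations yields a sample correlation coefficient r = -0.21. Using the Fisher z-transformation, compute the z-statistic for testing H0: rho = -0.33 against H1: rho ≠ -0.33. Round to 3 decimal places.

2.534

z_r = atanh(-0.21) = -0.213171,  z_0 = atanh(-0.33) = -0.342828
SE = 1/√(n−3) = 1/√382 = 0.051164
z = (z_r − z_0)/SE = (-0.213171 − (-0.342828)) / 0.051164 = 0.129657 / 0.051164 = 2.534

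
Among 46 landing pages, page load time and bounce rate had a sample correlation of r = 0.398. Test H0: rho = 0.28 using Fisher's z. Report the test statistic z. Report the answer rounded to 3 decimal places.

0.876

Fisher z: atanh(0.398) = 0.421270, atanh(0.28) = 0.287682
z = (z_r − z_0)·√(n−3) = (0.421270 − 0.287682)·√43 = 0.133588 · 6.557439 = 0.876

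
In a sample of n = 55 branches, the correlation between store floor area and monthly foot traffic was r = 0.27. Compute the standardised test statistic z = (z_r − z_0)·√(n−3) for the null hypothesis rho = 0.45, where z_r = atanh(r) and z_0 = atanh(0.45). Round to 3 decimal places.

Fisher z: atanh(0.27) = 0.276864, atanh(0.45) = 0.484700
z = (z_r − z_0)·√(n−3) = (0.276864 − 0.484700)·√52 = -0.207836 · 7.211103 = -1.499

-1.499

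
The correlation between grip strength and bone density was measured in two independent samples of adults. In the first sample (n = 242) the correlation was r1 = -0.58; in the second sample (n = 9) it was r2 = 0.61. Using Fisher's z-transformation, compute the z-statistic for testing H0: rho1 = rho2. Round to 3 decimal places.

Fisher z-transforms: z1 = atanh(-0.58) = -0.662463, z2 = atanh(0.61) = 0.708921; difference d = -1.371384
Var(d) = 1/239 + 1/6 = 0.0041841 + 0.1666667 = 0.1708508
z = d/√Var(d) = -1.371384 / √0.1708508 = -1.371384 / 0.413341 = -3.318

-3.318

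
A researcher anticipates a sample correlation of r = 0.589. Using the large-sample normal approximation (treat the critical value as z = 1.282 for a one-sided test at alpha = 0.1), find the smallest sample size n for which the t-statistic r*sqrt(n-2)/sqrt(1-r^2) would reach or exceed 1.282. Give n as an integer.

Need r·√(n−2)/√(1−r²) ≥ 1.282
√(n−2) ≥ 1.282·√(1−0.346921) / 0.589 = 1.282·0.808133 / 0.589 = 1.7590
n−2 ≥ 3.0941  ⇒  n ≥ 5.0941
Smallest integer n = 6

6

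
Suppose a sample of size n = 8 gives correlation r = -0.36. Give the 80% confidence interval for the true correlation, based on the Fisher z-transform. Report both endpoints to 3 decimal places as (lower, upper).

(-0.740, 0.194)

z_r = atanh(-0.36) = -0.376886;  SE = 1/√(n−3) = 1/√5 = 0.447214
z-limits: -0.376886 ± 1.282·0.447214 = -0.376886 ± 0.573328 = [-0.950214, 0.196442]
ρ-limits: (tanh -0.950214, tanh 0.196442) = (-0.740, 0.194)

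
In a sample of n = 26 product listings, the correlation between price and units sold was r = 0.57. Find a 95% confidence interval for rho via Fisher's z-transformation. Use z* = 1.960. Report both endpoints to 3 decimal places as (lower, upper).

Fisher z: z_r = atanh(r) = ½·ln((1+0.57)/(1−0.57)) = 0.647523
SE(z) = 1/√(n−3) = 1/√23 = 0.208514
95% ⇒ z* = 1.960; margin = 1.960·0.208514 = 0.408687
CI on z-scale: (0.238836, 1.056210)
Back-transform: tanh(0.238836) = 0.234396, tanh(1.056210) = 0.784209

(0.234, 0.784)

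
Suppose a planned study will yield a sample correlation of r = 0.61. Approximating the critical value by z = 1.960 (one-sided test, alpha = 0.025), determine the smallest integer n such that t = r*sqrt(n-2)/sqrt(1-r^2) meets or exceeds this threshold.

Need r·√(n−2)/√(1−r²) ≥ 1.960
√(n−2) ≥ 1.960·√(1−0.3721) / 0.61 = 1.960·0.792401 / 0.61 = 2.5461
n−2 ≥ 6.4826  ⇒  n ≥ 8.4826
Smallest integer n = 9

9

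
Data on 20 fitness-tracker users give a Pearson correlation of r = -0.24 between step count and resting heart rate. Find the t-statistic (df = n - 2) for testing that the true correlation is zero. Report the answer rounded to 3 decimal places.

t = r·√(n−2) / √(1−r²) with r = -0.24, n = 20
  = -0.24·√18 / √(1 − 0.0576)
  = -0.24·4.242641 / 0.970773
  = -1.018234 / 0.970773 = -1.049

-1.049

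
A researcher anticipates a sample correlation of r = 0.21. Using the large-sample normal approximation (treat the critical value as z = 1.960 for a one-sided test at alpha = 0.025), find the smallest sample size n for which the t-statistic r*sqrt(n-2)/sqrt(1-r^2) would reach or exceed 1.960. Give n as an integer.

r√(n−2)/√(1−r²) ≥ 1.960  ⇔  n−2 ≥ (1.960)²·(1−r²)/r²
(1−r²)/r² = (1−0.0441)/0.0441 = 21.6757
n ≥ 2 + 3.8416·21.6757 = 2 + 83.2694 = 85.2694
⌈85.2694⌉ = 86

86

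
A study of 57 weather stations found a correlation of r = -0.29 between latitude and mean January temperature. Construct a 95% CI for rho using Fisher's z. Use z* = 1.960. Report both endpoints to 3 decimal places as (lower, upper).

Fisher z: z_r = atanh(r) = ½·ln((1+(-0.29))/(1−(-0.29))) = -0.298566
SE(z) = 1/√(n−3) = 1/√54 = 0.136083
95% ⇒ z* = 1.960; margin = 1.960·0.136083 = 0.266723
CI on z-scale: (-0.565289, -0.031843)
Back-transform: tanh(-0.565289) = -0.511891, tanh(-0.031843) = -0.031832

(-0.512, -0.032)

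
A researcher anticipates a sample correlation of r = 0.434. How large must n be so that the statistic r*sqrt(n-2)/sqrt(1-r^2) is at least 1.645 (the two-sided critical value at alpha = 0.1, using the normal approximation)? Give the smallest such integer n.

14

r√(n−2)/√(1−r²) ≥ 1.645  ⇔  n−2 ≥ (1.645)²·(1−r²)/r²
(1−r²)/r² = (1−0.188356)/0.188356 = 4.3091
n ≥ 2 + 2.706025·4.3091 = 2 + 11.6605 = 13.6605
⌈13.6605⌉ = 14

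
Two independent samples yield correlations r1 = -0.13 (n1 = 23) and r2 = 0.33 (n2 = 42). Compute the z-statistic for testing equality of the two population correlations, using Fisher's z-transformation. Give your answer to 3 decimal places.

-1.722

Fisher z-transforms: z1 = atanh(-0.13) = -0.130740, z2 = atanh(0.33) = 0.342828; difference d = -0.473568
Var(d) = 1/20 + 1/39 = 0.0500000 + 0.0256410 = 0.0756410
z = d/√Var(d) = -0.473568 / √0.0756410 = -0.473568 / 0.275029 = -1.722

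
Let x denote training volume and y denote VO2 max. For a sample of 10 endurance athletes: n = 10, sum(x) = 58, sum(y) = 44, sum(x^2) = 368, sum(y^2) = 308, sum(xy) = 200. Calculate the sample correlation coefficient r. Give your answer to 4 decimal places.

-0.9181

Numerator: nΣxy − (Σx)(Σy) = 10·200 − (58)(44) = -552
Denominator: √[(nΣx²−(Σx)²)(nΣy²−(Σy)²)]
  nΣx²−(Σx)² = 10·368 − 3364 = 316;  nΣy²−(Σy)² = 10·308 − 1936 = 1144
  √(316·1144) = √361504 = 601.2520
r = -552 / 601.2520 = -0.9181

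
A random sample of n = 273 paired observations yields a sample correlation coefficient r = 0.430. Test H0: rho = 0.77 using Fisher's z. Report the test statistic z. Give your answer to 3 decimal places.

-9.209

Fisher z: atanh(0.430) = 0.459897, atanh(0.77) = 1.020328
z = (z_r − z_0)·√(n−3) = (0.459897 − 1.020328)·√270 = -0.560431 · 16.431677 = -9.209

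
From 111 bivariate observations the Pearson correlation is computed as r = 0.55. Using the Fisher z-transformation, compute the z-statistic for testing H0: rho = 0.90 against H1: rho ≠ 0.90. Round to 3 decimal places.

z_r = atanh(0.55) = 0.618381,  z_0 = atanh(0.90) = 1.472219
SE = 1/√(n−3) = 1/√108 = 0.096225
z = (z_r − z_0)/SE = (0.618381 − 1.472219) / 0.096225 = -0.853838 / 0.096225 = -8.873

-8.873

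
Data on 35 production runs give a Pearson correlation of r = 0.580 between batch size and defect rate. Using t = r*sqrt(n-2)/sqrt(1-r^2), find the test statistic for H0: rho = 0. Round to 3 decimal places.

t = r·√(n−2) / √(1−r²) with r = 0.580, n = 35
  = 0.580·√33 / √(1 − 0.336400)
  = 0.580·5.744563 / 0.814616
  = 3.331847 / 0.814616 = 4.090

4.090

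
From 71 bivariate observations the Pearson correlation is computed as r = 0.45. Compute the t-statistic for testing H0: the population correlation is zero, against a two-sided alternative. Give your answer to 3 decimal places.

1 − r² = 1 − 0.2025 = 0.7975;  √(1−r²) = 0.893029
√(n−2) = √69 = 8.306624
t = r·√(n−2)/√(1−r²) = 0.45 · 8.306624 / 0.893029 = 4.186

4.186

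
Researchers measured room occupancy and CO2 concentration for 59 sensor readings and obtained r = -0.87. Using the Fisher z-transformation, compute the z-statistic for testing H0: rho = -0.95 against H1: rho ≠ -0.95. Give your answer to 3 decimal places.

3.732

Fisher z: atanh(-0.87) = -1.333080, atanh(-0.95) = -1.831781
z = (z_r − z_0)·√(n−3) = (-1.333080 − (-1.831781))·√56 = 0.498701 · 7.483315 = 3.732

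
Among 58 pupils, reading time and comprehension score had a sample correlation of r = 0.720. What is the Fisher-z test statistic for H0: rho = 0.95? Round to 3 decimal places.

Fisher z: atanh(0.720) = 0.907645, atanh(0.95) = 1.831781
z = (z_r − z_0)·√(n−3) = (0.907645 − 1.831781)·√55 = -0.924136 · 7.416198 = -6.854

-6.854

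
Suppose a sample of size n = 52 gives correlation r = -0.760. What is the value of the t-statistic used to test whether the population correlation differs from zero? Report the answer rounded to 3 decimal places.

t = r·√(n−2) / √(1−r²) with r = -0.760, n = 52
  = -0.760·√50 / √(1 − 0.577600)
  = -0.760·7.071068 / 0.649923
  = -5.374012 / 0.649923 = -8.269

-8.269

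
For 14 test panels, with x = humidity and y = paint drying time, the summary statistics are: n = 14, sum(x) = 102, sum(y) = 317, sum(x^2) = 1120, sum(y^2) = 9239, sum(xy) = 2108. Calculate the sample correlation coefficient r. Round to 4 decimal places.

S_xy = nΣxy − ΣxΣy = 14·2108 − 102·317 = 29512 − 32334 = -2822
S_xx = nΣx² − (Σx)² = 14·1120 − 102² = 15680 − 10404 = 5276
S_yy = nΣy² − (Σy)² = 14·9239 − 317² = 129346 − 100489 = 28857
r = S_xy / √(S_xx·S_yy) = -2822 / √(5276·28857) = -2822 / √152249532 = -2822 / 12338.9437 = -0.2287

-0.2287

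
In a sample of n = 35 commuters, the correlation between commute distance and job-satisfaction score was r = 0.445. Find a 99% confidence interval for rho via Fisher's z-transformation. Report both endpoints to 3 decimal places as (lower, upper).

(0.023, 0.732)

z_r = atanh(0.445) = 0.478448;  SE = 1/√(n−3) = 1/√32 = 0.176777
z-limits: 0.478448 ± 2.576·0.176777 = 0.478448 ± 0.455378 = [0.023070, 0.933826]
ρ-limits: (tanh 0.023070, tanh 0.933826) = (0.023, 0.732)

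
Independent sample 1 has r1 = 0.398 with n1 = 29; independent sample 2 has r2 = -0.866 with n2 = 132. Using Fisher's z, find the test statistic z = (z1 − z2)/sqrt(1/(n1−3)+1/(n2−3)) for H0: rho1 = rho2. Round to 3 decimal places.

8.085

Fisher z-transforms: z1 = atanh(0.398) = 0.421270, z2 = atanh(-0.866) = -1.316856; difference d = 1.738126
Var(d) = 1/26 + 1/129 = 0.0384615 + 0.0077519 = 0.0462134
z = d/√Var(d) = 1.738126 / √0.0462134 = 1.738126 / 0.214973 = 8.085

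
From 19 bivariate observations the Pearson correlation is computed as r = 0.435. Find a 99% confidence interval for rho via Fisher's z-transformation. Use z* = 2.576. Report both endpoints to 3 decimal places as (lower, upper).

(-0.176, 0.804)

Fisher z: z_r = atanh(r) = ½·ln((1+0.435)/(1−0.435)) = 0.466047
SE(z) = 1/√(n−3) = 1/√16 = 0.250000
99% ⇒ z* = 2.576; margin = 2.576·0.250000 = 0.644000
CI on z-scale: (-0.177953, 1.110047)
Back-transform: tanh(-0.177953) = -0.176098, tanh(1.110047) = 0.804079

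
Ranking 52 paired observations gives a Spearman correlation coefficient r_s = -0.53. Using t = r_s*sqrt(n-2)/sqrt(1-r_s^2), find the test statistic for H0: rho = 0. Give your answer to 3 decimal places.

1 − r_s² = 1 − 0.2809 = 0.7191;  √(1−r_s²) = 0.847998
√(n−2) = √50 = 7.071068
t = r_s·√(n−2)/√(1−r_s²) = -0.53 · 7.071068 / 0.847998 = -4.419

-4.419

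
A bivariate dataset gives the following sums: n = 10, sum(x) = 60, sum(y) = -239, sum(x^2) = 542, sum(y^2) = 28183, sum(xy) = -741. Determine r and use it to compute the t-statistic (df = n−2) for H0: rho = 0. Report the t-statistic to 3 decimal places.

Numerator: nΣxy − (Σx)(Σy) = 10·(-741) − (60)(-239) = 6930
Denominator: √[(nΣx²−(Σx)²)(nΣy²−(Σy)²)]
  nΣx²−(Σx)² = 10·542 − 3600 = 1820;  nΣy²−(Σy)² = 10·28183 − 57121 = 224709
  √(1820·224709) = √408970380 = 20223.0161
r = 6930 / 20223.0161 = 0.3427
t = r·√(n−2)/√(1−r²) = 0.3427·√8 / √(1−0.117443) = 0.969302 / 0.939445 = 1.032

1.032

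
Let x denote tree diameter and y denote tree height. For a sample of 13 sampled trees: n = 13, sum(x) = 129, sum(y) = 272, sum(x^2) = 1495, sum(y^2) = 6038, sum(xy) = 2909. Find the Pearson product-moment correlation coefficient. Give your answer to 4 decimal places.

0.7688

S_xy = nΣxy − ΣxΣy = 13·2909 − 129·272 = 37817 − 35088 = 2729
S_xx = nΣx² − (Σx)² = 13·1495 − 129² = 19435 − 16641 = 2794
S_yy = nΣy² − (Σy)² = 13·6038 − 272² = 78494 − 73984 = 4510
r = S_xy / √(S_xx·S_yy) = 2729 / √(2794·4510) = 2729 / √12600940 = 2729 / 3549.7803 = 0.7688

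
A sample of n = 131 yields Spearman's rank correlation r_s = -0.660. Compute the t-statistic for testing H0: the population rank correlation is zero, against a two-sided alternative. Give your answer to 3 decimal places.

1 − r_s² = 1 − 0.435600 = 0.564400;  √(1−r_s²) = 0.751266
√(n−2) = √129 = 11.357817
t = r_s·√(n−2)/√(1−r_s²) = -0.660 · 11.357817 / 0.751266 = -9.978

-9.978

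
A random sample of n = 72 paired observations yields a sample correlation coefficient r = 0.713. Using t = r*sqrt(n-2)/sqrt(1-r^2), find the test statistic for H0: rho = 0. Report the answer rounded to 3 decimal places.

1 − r² = 1 − 0.508369 = 0.491631;  √(1−r²) = 0.701164
√(n−2) = √70 = 8.366600
t = r·√(n−2)/√(1−r²) = 0.713 · 8.366600 / 0.701164 = 8.508

8.508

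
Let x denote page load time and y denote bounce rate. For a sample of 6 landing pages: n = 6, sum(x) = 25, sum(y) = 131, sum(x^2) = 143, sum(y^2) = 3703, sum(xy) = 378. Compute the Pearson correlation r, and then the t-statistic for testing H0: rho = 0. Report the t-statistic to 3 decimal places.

-4.970

S_xy = nΣxy − ΣxΣy = 6·378 − 25·131 = 2268 − 3275 = -1007
S_xx = nΣx² − (Σx)² = 6·143 − 25² = 858 − 625 = 233
S_yy = nΣy² − (Σy)² = 6·3703 − 131² = 22218 − 17161 = 5057
r = S_xy / √(S_xx·S_yy) = -1007 / √(233·5057) = -1007 / √1178281 = -1007 / 1085.4865 = -0.9277
t = r·√(n−2)/√(1−r²) = -0.9277·√4 / √(1−0.860627) = -1.855400 / 0.373327 = -4.970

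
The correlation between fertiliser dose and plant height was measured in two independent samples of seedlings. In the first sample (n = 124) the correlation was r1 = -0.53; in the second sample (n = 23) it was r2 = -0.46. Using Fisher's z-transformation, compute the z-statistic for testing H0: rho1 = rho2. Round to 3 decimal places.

z1 = atanh(-0.53) = -0.590145,  z2 = atanh(-0.46) = -0.497311
SE = √(1/(n1−3) + 1/(n2−3)) = √(1/121 + 1/20) = √(0.0082645 + 0.0500000) = √0.0582645 = 0.241380
z = (z1 − z2)/SE = (-0.590145 − (-0.497311)) / 0.241380 = -0.092834 / 0.241380 = -0.385

-0.385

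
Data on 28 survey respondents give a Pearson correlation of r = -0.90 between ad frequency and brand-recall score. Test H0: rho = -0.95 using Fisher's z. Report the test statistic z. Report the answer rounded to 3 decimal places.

Fisher z: atanh(-0.90) = -1.472219, atanh(-0.95) = -1.831781
z = (z_r − z_0)·√(n−3) = (-1.472219 − (-1.831781))·√25 = 0.359562 · 5.000000 = 1.798

1.798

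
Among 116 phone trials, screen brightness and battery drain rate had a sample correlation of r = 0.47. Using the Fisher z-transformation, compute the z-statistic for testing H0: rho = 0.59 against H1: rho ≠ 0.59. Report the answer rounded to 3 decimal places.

Fisher z: atanh(0.47) = 0.510070, atanh(0.59) = 0.677666
z = (z_r − z_0)·√(n−3) = (0.510070 − 0.677666)·√113 = -0.167596 · 10.630146 = -1.782

-1.782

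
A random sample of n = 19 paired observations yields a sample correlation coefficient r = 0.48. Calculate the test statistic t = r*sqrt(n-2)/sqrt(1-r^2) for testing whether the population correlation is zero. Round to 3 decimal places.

1 − r² = 1 − 0.2304 = 0.7696;  √(1−r²) = 0.877268
√(n−2) = √17 = 4.123106
t = r·√(n−2)/√(1−r²) = 0.48 · 4.123106 / 0.877268 = 2.256

2.256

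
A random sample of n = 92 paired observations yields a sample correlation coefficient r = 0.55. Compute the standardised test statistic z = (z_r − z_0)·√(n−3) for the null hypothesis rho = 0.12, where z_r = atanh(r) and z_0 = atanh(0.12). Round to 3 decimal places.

Fisher z: atanh(0.55) = 0.618381, atanh(0.12) = 0.120581
z = (z_r − z_0)·√(n−3) = (0.618381 − 0.120581)·√89 = 0.497800 · 9.433981 = 4.696

4.696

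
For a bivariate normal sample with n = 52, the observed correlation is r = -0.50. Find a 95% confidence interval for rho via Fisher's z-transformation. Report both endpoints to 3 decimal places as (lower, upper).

z_r = atanh(-0.50) = -0.549306;  SE = 1/√(n−3) = 1/√49 = 0.142857
z-limits: -0.549306 ± 1.960·0.142857 = -0.549306 ± 0.280000 = [-0.829306, -0.269306]
ρ-limits: (tanh -0.829306, tanh -0.269306) = (-0.680, -0.263)

(-0.680, -0.263)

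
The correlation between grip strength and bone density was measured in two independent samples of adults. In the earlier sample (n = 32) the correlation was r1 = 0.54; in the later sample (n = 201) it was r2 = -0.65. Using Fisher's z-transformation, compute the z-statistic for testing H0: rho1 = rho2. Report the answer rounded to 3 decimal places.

z1 = atanh(0.54) = 0.604156,  z2 = atanh(-0.65) = -0.775299
SE = √(1/(n1−3) + 1/(n2−3)) = √(1/29 + 1/198) = √(0.0344828 + 0.0050505) = √0.0395333 = 0.198830
z = (z1 − z2)/SE = (0.604156 − (-0.775299)) / 0.198830 = 1.379455 / 0.198830 = 6.938

6.938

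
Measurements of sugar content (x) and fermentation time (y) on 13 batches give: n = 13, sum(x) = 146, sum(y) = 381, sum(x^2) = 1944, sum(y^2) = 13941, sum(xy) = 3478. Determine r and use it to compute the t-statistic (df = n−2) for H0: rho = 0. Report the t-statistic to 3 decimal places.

S_xy = nΣxy − ΣxΣy = 13·3478 − 146·381 = 45214 − 55626 = -10412
S_xx = nΣx² − (Σx)² = 13·1944 − 146² = 25272 − 21316 = 3956
S_yy = nΣy² − (Σy)² = 13·13941 − 381² = 181233 − 145161 = 36072
r = S_xy / √(S_xx·S_yy) = -10412 / √(3956·36072) = -10412 / √142700832 = -10412 / 11945.7454 = -0.8716
t = r·√(n−2)/√(1−r²) = -0.8716·√11 / √(1−0.759687) = -2.890770 / 0.490217 = -5.897

-5.897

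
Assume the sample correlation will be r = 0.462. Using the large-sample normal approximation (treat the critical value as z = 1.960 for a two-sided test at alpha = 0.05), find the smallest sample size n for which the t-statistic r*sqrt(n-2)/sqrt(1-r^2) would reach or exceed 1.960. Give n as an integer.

17

Need r·√(n−2)/√(1−r²) ≥ 1.960
√(n−2) ≥ 1.960·√(1−0.213444) / 0.462 = 1.960·0.886880 / 0.462 = 3.7625
n−2 ≥ 14.1564  ⇒  n ≥ 16.1564
Smallest integer n = 17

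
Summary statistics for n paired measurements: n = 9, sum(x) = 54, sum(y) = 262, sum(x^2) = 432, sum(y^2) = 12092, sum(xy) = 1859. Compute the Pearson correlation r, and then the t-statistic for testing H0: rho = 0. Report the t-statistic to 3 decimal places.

S_xy = nΣxy − ΣxΣy = 9·1859 − 54·262 = 16731 − 14148 = 2583
S_xx = nΣx² − (Σx)² = 9·432 − 54² = 3888 − 2916 = 972
S_yy = nΣy² − (Σy)² = 9·12092 − 262² = 108828 − 68644 = 40184
r = S_xy / √(S_xx·S_yy) = 2583 / √(972·40184) = 2583 / √39058848 = 2583 / 6249.7078 = 0.4133
t = r·√(n−2)/√(1−r²) = 0.4133·√7 / √(1−0.170817) = 1.093489 / 0.910595 = 1.201

1.201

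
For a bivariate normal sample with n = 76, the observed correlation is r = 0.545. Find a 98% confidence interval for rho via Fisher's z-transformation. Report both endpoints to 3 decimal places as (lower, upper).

Fisher z: z_r = atanh(r) = ½·ln((1+0.545)/(1−0.545)) = 0.611241
SE(z) = 1/√(n−3) = 1/√73 = 0.117041
98% ⇒ z* = 2.326; margin = 2.326·0.117041 = 0.272237
CI on z-scale: (0.339004, 0.883478)
Back-transform: tanh(0.339004) = 0.326588, tanh(0.883478) = 0.708157

(0.327, 0.708)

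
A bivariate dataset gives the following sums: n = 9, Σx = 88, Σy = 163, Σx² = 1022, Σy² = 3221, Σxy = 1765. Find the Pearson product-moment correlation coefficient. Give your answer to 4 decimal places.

0.8215

S_xy = nΣxy − ΣxΣy = 9·1765 − 88·163 = 15885 − 14344 = 1541
S_xx = nΣx² − (Σx)² = 9·1022 − 88² = 9198 − 7744 = 1454
S_yy = nΣy² − (Σy)² = 9·3221 − 163² = 28989 − 26569 = 2420
r = S_xy / √(S_xx·S_yy) = 1541 / √(1454·2420) = 1541 / √3518680 = 1541 / 1875.8145 = 0.8215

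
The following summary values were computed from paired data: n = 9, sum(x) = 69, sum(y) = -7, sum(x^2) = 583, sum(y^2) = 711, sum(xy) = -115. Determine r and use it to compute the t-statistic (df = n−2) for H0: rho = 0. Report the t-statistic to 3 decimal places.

S_xy = nΣxy − ΣxΣy = 9·(-115) − 69·(-7) = -1035 − (-483) = -552
S_xx = nΣx² − (Σx)² = 9·583 − 69² = 5247 − 4761 = 486
S_yy = nΣy² − (Σy)² = 9·711 − (-7)² = 6399 − 49 = 6350
r = S_xy / √(S_xx·S_yy) = -552 / √(486·6350) = -552 / √3086100 = -552 / 1756.7299 = -0.3142
t = r·√(n−2)/√(1−r²) = -0.3142·√7 / √(1−0.098722) = -0.831295 / 0.949357 = -0.876

-0.876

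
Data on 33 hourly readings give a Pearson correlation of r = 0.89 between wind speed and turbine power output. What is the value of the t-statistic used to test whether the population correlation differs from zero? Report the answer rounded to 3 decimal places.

10.868

1 − r² = 1 − 0.7921 = 0.2079;  √(1−r²) = 0.455961
√(n−2) = √31 = 5.567764
t = r·√(n−2)/√(1−r²) = 0.89 · 5.567764 / 0.455961 = 10.868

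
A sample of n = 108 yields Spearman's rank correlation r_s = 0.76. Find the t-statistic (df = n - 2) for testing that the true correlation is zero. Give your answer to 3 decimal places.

t = r_s·√(n−2) / √(1−r_s²) with r_s = 0.76, n = 108
  = 0.76·√106 / √(1 − 0.5776)
  = 0.76·10.295630 / 0.649923
  = 7.824679 / 0.649923 = 12.039

12.039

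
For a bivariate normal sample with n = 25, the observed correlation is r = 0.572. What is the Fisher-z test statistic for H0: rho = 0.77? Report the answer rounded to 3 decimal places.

Fisher z: atanh(0.572) = 0.650490, atanh(0.77) = 1.020328
z = (z_r − z_0)·√(n−3) = (0.650490 − 1.020328)·√22 = -0.369838 · 4.690416 = -1.735

-1.735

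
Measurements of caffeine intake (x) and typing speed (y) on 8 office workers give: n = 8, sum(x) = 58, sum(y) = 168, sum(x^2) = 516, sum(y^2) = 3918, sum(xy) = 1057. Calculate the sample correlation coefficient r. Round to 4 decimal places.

Numerator: nΣxy − (Σx)(Σy) = 8·1057 − (58)(168) = -1288
Denominator: √[(nΣx²−(Σx)²)(nΣy²−(Σy)²)]
  nΣx²−(Σx)² = 8·516 − 3364 = 764;  nΣy²−(Σy)² = 8·3918 − 28224 = 3120
  √(764·3120) = √2383680 = 1543.9171
r = -1288 / 1543.9171 = -0.8342

-0.8342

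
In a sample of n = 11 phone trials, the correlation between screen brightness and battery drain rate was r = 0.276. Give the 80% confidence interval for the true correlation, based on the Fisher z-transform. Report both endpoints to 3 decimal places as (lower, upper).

(-0.168, 0.627)

Fisher z: z_r = atanh(r) = ½·ln((1+0.276)/(1−0.276)) = 0.283347
SE(z) = 1/√(n−3) = 1/√8 = 0.353553
80% ⇒ z* = 1.282; margin = 1.282·0.353553 = 0.453255
CI on z-scale: (-0.169908, 0.736602)
Back-transform: tanh(-0.169908) = -0.168292, tanh(0.736602) = 0.627088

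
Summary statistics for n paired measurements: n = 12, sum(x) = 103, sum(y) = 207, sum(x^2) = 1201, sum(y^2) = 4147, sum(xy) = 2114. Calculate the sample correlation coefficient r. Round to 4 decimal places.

0.7892

S_xy = nΣxy − ΣxΣy = 12·2114 − 103·207 = 25368 − 21321 = 4047
S_xx = nΣx² − (Σx)² = 12·1201 − 103² = 14412 − 10609 = 3803
S_yy = nΣy² − (Σy)² = 12·4147 − 207² = 49764 − 42849 = 6915
r = S_xy / √(S_xx·S_yy) = 4047 / √(3803·6915) = 4047 / √26297745 = 4047 / 5128.1327 = 0.7892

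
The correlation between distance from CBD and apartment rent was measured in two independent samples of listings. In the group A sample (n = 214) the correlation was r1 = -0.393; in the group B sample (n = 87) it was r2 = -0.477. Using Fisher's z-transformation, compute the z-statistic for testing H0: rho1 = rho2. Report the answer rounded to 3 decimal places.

0.804

z1 = atanh(-0.393) = -0.415343,  z2 = atanh(-0.477) = -0.519093
SE = √(1/(n1−3) + 1/(n2−3)) = √(1/211 + 1/84) = √(0.0047393 + 0.0119048) = √0.0166441 = 0.129012
z = (z1 − z2)/SE = (-0.415343 − (-0.519093)) / 0.129012 = 0.103750 / 0.129012 = 0.804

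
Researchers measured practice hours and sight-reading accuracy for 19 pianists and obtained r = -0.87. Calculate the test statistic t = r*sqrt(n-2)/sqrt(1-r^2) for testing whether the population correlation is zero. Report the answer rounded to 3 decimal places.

-7.275

1 − r² = 1 − 0.7569 = 0.2431;  √(1−r²) = 0.493052
√(n−2) = √17 = 4.123106
t = r·√(n−2)/√(1−r²) = -0.87 · 4.123106 / 0.493052 = -7.275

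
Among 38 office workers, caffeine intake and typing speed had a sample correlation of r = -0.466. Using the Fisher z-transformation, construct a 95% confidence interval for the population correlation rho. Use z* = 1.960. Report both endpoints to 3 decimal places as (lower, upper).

z_r = atanh(-0.466) = -0.504949;  SE = 1/√(n−3) = 1/√35 = 0.169031
z-limits: -0.504949 ± 1.960·0.169031 = -0.504949 ± 0.331301 = [-0.836250, -0.173648]
ρ-limits: (tanh -0.836250, tanh -0.173648) = (-0.684, -0.172)

(-0.684, -0.172)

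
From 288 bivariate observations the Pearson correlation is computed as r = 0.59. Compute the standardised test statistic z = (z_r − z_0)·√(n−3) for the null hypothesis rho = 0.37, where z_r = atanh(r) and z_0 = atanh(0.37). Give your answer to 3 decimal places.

4.883

Fisher z: atanh(0.59) = 0.677666, atanh(0.37) = 0.388423
z = (z_r − z_0)·√(n−3) = (0.677666 − 0.388423)·√285 = 0.289243 · 16.881943 = 4.883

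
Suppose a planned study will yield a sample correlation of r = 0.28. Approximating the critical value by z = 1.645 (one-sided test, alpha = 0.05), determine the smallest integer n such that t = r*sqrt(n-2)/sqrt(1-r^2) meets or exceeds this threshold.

34

Need r·√(n−2)/√(1−r²) ≥ 1.645
√(n−2) ≥ 1.645·√(1−0.0784) / 0.28 = 1.645·0.960000 / 0.28 = 5.6400
n−2 ≥ 31.8096  ⇒  n ≥ 33.8096
Smallest integer n = 34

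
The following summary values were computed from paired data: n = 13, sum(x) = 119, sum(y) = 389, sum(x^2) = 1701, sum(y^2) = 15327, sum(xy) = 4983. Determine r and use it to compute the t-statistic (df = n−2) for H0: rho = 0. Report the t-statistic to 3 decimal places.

Numerator: nΣxy − (Σx)(Σy) = 13·4983 − (119)(389) = 18488
Denominator: √[(nΣx²−(Σx)²)(nΣy²−(Σy)²)]
  nΣx²−(Σx)² = 13·1701 − 14161 = 7952;  nΣy²−(Σy)² = 13·15327 − 151321 = 47930
  √(7952·47930) = √381139360 = 19522.7908
r = 18488 / 19522.7908 = 0.9470
t = r·√(n−2)/√(1−r²) = 0.9470·√11 / √(1−0.896809) = 3.140844 / 0.321234 = 9.777

9.777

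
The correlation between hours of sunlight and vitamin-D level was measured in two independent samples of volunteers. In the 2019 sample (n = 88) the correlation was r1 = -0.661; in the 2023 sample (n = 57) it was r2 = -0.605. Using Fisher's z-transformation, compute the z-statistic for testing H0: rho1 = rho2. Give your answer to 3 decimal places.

z1 = atanh(-0.661) = -0.794588,  z2 = atanh(-0.605) = -0.700997
SE = √(1/(n1−3) + 1/(n2−3)) = √(1/85 + 1/54) = √(0.0117647 + 0.0185185) = √0.0302832 = 0.174021
z = (z1 − z2)/SE = (-0.794588 − (-0.700997)) / 0.174021 = -0.093591 / 0.174021 = -0.538

-0.538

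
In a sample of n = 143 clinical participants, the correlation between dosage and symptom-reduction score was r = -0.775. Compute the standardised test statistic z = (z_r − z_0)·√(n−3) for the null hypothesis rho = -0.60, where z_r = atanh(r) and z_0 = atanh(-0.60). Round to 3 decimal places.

-4.018

z_r = atanh(-0.775) = -1.032728,  z_0 = atanh(-0.60) = -0.693147
SE = 1/√(n−3) = 1/√140 = 0.084515
z = (z_r − z_0)/SE = (-1.032728 − (-0.693147)) / 0.084515 = -0.339581 / 0.084515 = -4.018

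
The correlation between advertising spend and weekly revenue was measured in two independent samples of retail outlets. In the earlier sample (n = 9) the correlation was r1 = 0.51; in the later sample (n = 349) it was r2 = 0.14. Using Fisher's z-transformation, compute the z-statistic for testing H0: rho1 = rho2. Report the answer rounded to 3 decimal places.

1.024

Fisher z-transforms: z1 = atanh(0.51) = 0.562730, z2 = atanh(0.14) = 0.140926; difference d = 0.421804
Var(d) = 1/6 + 1/346 = 0.1666667 + 0.0028902 = 0.1695569
z = d/√Var(d) = 0.421804 / √0.1695569 = 0.421804 / 0.411773 = 1.024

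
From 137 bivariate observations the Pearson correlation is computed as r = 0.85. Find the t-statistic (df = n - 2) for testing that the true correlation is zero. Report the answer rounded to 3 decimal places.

18.748

t = r·√(n−2) / √(1−r²) with r = 0.85, n = 137
  = 0.85·√135 / √(1 − 0.7225)
  = 0.85·11.618950 / 0.526783
  = 9.876107 / 0.526783 = 18.748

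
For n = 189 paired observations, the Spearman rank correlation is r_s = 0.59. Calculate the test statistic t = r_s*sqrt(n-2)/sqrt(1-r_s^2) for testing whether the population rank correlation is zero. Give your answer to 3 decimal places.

t = r_s·√(n−2) / √(1−r_s²) with r_s = 0.59, n = 189
  = 0.59·√187 / √(1 − 0.3481)
  = 0.59·13.674794 / 0.807403
  = 8.068128 / 0.807403 = 9.993

9.993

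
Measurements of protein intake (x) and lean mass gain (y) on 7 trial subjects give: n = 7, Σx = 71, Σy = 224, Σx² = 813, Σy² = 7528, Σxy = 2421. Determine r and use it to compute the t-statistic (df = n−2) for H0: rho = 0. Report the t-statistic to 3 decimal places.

3.144

S_xy = nΣxy − ΣxΣy = 7·2421 − 71·224 = 16947 − 15904 = 1043
S_xx = nΣx² − (Σx)² = 7·813 − 71² = 5691 − 5041 = 650
S_yy = nΣy² − (Σy)² = 7·7528 − 224² = 52696 − 50176 = 2520
r = S_xy / √(S_xx·S_yy) = 1043 / √(650·2520) = 1043 / √1638000 = 1043 / 1279.8437 = 0.8149
t = r·√(n−2)/√(1−r²) = 0.8149·√5 / √(1−0.664062) = 1.822172 / 0.579602 = 3.144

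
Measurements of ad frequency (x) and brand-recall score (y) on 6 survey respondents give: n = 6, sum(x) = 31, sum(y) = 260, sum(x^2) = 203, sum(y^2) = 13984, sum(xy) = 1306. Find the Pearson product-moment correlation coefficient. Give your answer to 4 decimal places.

-0.1094

Numerator: nΣxy − (Σx)(Σy) = 6·1306 − (31)(260) = -224
Denominator: √[(nΣx²−(Σx)²)(nΣy²−(Σy)²)]
  nΣx²−(Σx)² = 6·203 − 961 = 257;  nΣy²−(Σy)² = 6·13984 − 67600 = 16304
  √(257·16304) = √4190128 = 2046.9802
r = -224 / 2046.9802 = -0.1094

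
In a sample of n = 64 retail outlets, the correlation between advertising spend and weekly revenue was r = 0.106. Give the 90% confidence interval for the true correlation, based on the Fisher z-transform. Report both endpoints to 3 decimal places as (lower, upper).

(-0.104, 0.307)

z_r = atanh(0.106) = 0.106400;  SE = 1/√(n−3) = 1/√61 = 0.128037
z-limits: 0.106400 ± 1.645·0.128037 = 0.106400 ± 0.210621 = [-0.104221, 0.317021]
ρ-limits: (tanh -0.104221, tanh 0.317021) = (-0.104, 0.307)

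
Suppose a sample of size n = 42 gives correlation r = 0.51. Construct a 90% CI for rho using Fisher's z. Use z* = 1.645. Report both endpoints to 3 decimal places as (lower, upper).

(0.291, 0.678)

z_r = atanh(0.51) = 0.562730;  SE = 1/√(n−3) = 1/√39 = 0.160128
z-limits: 0.562730 ± 1.645·0.160128 = 0.562730 ± 0.263411 = [0.299319, 0.826141]
ρ-limits: (tanh 0.299319, tanh 0.826141) = (0.291, 0.678)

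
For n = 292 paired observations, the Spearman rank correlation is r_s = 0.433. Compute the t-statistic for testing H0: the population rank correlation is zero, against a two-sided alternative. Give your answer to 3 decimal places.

8.180

t = r_s·√(n−2) / √(1−r_s²) with r_s = 0.433, n = 292
  = 0.433·√290 / √(1 − 0.187489)
  = 0.433·17.029386 / 0.901394
  = 7.373724 / 0.901394 = 8.180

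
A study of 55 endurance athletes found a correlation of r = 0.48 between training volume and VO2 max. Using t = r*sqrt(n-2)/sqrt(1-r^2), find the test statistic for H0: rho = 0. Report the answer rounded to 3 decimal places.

3.983

1 − r² = 1 − 0.2304 = 0.7696;  √(1−r²) = 0.877268
√(n−2) = √53 = 7.280110
t = r·√(n−2)/√(1−r²) = 0.48 · 7.280110 / 0.877268 = 3.983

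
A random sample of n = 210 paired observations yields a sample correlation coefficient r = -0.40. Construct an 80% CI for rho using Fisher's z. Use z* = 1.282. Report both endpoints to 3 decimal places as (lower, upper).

Fisher z: z_r = atanh(r) = ½·ln((1+(-0.40))/(1−(-0.40))) = -0.423649
SE(z) = 1/√(n−3) = 1/√207 = 0.069505
80% ⇒ z* = 1.282; margin = 1.282·0.069505 = 0.089105
CI on z-scale: (-0.512754, -0.334544)
Back-transform: tanh(-0.512754) = -0.472088, tanh(-0.334544) = -0.322598

(-0.472, -0.323)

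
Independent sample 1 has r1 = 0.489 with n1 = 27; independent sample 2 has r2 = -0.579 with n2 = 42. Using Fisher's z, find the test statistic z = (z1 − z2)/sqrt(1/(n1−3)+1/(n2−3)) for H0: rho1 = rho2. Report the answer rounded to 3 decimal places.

4.609

z1 = atanh(0.489) = 0.534745,  z2 = atanh(-0.579) = -0.660957
SE = √(1/(n1−3) + 1/(n2−3)) = √(1/24 + 1/39) = √(0.0416667 + 0.0256410) = √0.0673077 = 0.259437
z = (z1 − z2)/SE = (0.534745 − (-0.660957)) / 0.259437 = 1.195702 / 0.259437 = 4.609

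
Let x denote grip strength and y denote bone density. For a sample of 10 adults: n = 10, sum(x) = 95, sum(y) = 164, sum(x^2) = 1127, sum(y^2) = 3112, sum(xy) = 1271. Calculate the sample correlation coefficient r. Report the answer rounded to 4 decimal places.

-0.9320

Numerator: nΣxy − (Σx)(Σy) = 10·1271 − (95)(164) = -2870
Denominator: √[(nΣx²−(Σx)²)(nΣy²−(Σy)²)]
  nΣx²−(Σx)² = 10·1127 − 9025 = 2245;  nΣy²−(Σy)² = 10·3112 − 26896 = 4224
  √(2245·4224) = √9482880 = 3079.4285
r = -2870 / 3079.4285 = -0.9320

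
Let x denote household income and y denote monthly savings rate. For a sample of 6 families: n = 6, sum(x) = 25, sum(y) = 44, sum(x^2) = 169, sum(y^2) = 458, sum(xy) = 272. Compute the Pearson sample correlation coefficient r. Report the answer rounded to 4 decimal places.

0.9466

S_xy = nΣxy − ΣxΣy = 6·272 − 25·44 = 1632 − 1100 = 532
S_xx = nΣx² − (Σx)² = 6·169 − 25² = 1014 − 625 = 389
S_yy = nΣy² − (Σy)² = 6·458 − 44² = 2748 − 1936 = 812
r = S_xy / √(S_xx·S_yy) = 532 / √(389·812) = 532 / √315868 = 532 / 562.0214 = 0.9466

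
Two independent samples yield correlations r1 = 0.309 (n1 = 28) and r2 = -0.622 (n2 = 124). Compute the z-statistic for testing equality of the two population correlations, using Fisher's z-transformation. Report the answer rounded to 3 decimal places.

4.769

Fisher z-transforms: z1 = atanh(0.309) = 0.319439, z2 = atanh(-0.622) = -0.728261; difference d = 1.047700
Var(d) = 1/25 + 1/121 = 0.0400000 + 0.0082645 = 0.0482645
z = d/√Var(d) = 1.047700 / √0.0482645 = 1.047700 / 0.219692 = 4.769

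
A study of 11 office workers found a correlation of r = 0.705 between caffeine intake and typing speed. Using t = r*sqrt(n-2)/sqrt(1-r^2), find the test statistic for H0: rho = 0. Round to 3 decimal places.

t = r·√(n−2) / √(1−r²) with r = 0.705, n = 11
  = 0.705·√9 / √(1 − 0.497025)
  = 0.705·3.000000 / 0.709207
  = 2.115000 / 0.709207 = 2.982

2.982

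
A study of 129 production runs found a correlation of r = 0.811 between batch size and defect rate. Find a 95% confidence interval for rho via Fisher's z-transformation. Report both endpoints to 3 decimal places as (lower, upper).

z_r = atanh(0.811) = 1.129944;  SE = 1/√(n−3) = 1/√126 = 0.089087
z-limits: 1.129944 ± 1.960·0.089087 = 1.129944 ± 0.174611 = [0.955333, 1.304555]
ρ-limits: (tanh 0.955333, tanh 1.304555) = (0.742, 0.863)

(0.742, 0.863)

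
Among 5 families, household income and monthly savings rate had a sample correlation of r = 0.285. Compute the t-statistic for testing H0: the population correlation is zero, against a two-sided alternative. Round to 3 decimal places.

0.515

1 − r² = 1 − 0.081225 = 0.918775;  √(1−r²) = 0.958528
√(n−2) = √3 = 1.732051
t = r·√(n−2)/√(1−r²) = 0.285 · 1.732051 / 0.958528 = 0.515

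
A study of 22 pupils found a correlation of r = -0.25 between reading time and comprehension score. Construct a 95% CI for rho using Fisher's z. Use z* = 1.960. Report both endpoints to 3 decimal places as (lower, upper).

(-0.608, 0.192)

z_r = atanh(-0.25) = -0.255413;  SE = 1/√(n−3) = 1/√19 = 0.229416
z-limits: -0.255413 ± 1.960·0.229416 = -0.255413 ± 0.449655 = [-0.705068, 0.194242]
ρ-limits: (tanh -0.705068, tanh 0.194242) = (-0.608, 0.192)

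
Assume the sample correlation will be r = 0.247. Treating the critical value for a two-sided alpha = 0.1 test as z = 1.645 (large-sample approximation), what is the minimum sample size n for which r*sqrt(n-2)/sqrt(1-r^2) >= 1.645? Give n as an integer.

Need r·√(n−2)/√(1−r²) ≥ 1.645
√(n−2) ≥ 1.645·√(1−0.061009) / 0.247 = 1.645·0.969015 / 0.247 = 6.4536
n−2 ≥ 41.6490  ⇒  n ≥ 43.6490
Smallest integer n = 44

44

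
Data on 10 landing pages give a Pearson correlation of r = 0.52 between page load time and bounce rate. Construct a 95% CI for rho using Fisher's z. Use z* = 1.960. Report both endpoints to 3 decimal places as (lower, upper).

(-0.163, 0.866)

Fisher z: z_r = atanh(r) = ½·ln((1+0.52)/(1−0.52)) = 0.576340
SE(z) = 1/√(n−3) = 1/√7 = 0.377964
95% ⇒ z* = 1.960; margin = 1.960·0.377964 = 0.740809
CI on z-scale: (-0.164469, 1.317149)
Back-transform: tanh(-0.164469) = -0.163002, tanh(1.317149) = 0.866073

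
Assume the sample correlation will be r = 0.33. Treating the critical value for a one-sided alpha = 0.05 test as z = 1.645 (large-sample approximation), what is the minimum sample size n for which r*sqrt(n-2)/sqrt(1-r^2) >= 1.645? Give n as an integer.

25

r√(n−2)/√(1−r²) ≥ 1.645  ⇔  n−2 ≥ (1.645)²·(1−r²)/r²
(1−r²)/r² = (1−0.1089)/0.1089 = 8.1827
n ≥ 2 + 2.706025·8.1827 = 2 + 22.1426 = 24.1426
⌈24.1426⌉ = 25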